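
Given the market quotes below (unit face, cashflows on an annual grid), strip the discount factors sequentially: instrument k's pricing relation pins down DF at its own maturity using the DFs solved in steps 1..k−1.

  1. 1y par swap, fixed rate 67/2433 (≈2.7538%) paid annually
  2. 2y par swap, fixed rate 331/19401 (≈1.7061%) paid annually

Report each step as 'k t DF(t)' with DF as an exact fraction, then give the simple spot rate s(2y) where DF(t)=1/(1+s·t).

1 1 2433/2500
2 2 9669/10000
s(2y) = (1/(9669/10000) − 1)/(2) = 331/19338 ≈ 1.7117%

step 1 [1y] swap r/1=67/2433: DF=(1 − 67/2433·(0))/(1+67/2433) = 2433/2500 ≈ 0.973200
step 2 [2y] swap r/1=331/19401: DF=(1 − 331/19401·(0.973200))/(1+331/19401) = 9669/10000 ≈ 0.966900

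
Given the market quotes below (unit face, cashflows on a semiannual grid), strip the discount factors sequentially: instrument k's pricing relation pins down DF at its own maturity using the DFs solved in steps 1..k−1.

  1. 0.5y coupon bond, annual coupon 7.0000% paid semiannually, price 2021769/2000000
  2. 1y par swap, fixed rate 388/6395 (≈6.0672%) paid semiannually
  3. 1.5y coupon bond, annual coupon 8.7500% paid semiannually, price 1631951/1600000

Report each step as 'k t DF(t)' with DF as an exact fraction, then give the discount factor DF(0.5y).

step 1 [0.5y] bond c/2=7/200: DF=(2021769/2000000 − 7/200·(0))/(1+7/200) = 9767/10000 ≈ 0.976700
step 2 [1y] swap r/2=194/6395: DF=(1 − 194/6395·(0.976700))/(1+194/6395) = 4709/5000 ≈ 0.941800
step 3 [1.5y] bond c/2=7/160: DF=(1631951/1600000 − 7/160·(0.976700+0.941800))/(1+7/160) = 1121/1250 ≈ 0.896800

1 1/2 9767/10000
2 1 4709/5000
3 3/2 1121/1250
DF(0.5y) = 9767/10000 ≈ 0.976700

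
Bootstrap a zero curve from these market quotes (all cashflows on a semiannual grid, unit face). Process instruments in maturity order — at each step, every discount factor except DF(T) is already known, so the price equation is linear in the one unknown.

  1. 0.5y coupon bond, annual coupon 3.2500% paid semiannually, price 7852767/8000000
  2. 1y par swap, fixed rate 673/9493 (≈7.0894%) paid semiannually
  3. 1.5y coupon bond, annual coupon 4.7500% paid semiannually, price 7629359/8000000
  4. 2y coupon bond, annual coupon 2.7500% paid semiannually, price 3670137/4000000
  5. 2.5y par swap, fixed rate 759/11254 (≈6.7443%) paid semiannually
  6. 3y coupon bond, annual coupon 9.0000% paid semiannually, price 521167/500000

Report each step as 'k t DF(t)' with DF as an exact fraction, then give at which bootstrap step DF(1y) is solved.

step 1 [0.5y] bond c/2=13/800: DF=(7852767/8000000 − 13/800·(0))/(1+13/800) = 9659/10000 ≈ 0.965900
step 2 [1y] swap r/2=673/18986: DF=(1 − 673/18986·(0.965900))/(1+673/18986) = 9327/10000 ≈ 0.932700
step 3 [1.5y] bond c/2=19/800: DF=(7629359/8000000 − 19/800·(0.965900+0.932700))/(1+19/800) = 71/80 ≈ 0.887500
step 4 [2y] bond c/2=11/800: DF=(3670137/4000000 − 11/800·(0.965900+0.932700+0.887500))/(1+11/800) = 8673/10000 ≈ 0.867300
step 5 [2.5y] swap r/2=759/22508: DF=(1 − 759/22508·(0.965900+0.932700+0.887500+0.867300))/(1+759/22508) = 4241/5000 ≈ 0.848200
step 6 [3y] bond c/2=9/200: DF=(521167/500000 − 9/200·(0.965900+0.932700+0.887500+0.867300+0.848200))/(1+9/200) = 2009/2500 ≈ 0.803600

1 1/2 9659/10000
2 1 9327/10000
3 3/2 71/80
4 2 8673/10000
5 5/2 4241/5000
6 3 2009/2500
DF(1y) is solved at step 2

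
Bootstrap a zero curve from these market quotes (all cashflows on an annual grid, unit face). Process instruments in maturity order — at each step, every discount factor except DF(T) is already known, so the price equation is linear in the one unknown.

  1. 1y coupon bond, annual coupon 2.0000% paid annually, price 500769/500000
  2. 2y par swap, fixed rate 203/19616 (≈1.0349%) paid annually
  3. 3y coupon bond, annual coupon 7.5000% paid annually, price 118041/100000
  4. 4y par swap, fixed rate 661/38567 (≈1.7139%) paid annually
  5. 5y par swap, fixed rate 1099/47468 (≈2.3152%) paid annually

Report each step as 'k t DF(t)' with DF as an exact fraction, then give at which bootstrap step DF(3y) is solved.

step 1 [1y] bond c/1=1/50: DF=(500769/500000 − 1/50·(0))/(1+1/50) = 9819/10000 ≈ 0.981900
step 2 [2y] swap r/1=203/19616: DF=(1 − 203/19616·(0.981900))/(1+203/19616) = 9797/10000 ≈ 0.979700
step 3 [3y] bond c/1=3/40: DF=(118041/100000 − 3/40·(0.981900+0.979700))/(1+3/40) = 2403/2500 ≈ 0.961200
step 4 [4y] swap r/1=661/38567: DF=(1 − 661/38567·(0.981900+0.979700+0.961200))/(1+661/38567) = 9339/10000 ≈ 0.933900
step 5 [5y] swap r/1=1099/47468: DF=(1 − 1099/47468·(0.981900+0.979700+0.961200+0.933900))/(1+1099/47468) = 8901/10000 ≈ 0.890100

1 1 9819/10000
2 2 9797/10000
3 3 2403/2500
4 4 9339/10000
5 5 8901/10000
DF(3y) is solved at step 3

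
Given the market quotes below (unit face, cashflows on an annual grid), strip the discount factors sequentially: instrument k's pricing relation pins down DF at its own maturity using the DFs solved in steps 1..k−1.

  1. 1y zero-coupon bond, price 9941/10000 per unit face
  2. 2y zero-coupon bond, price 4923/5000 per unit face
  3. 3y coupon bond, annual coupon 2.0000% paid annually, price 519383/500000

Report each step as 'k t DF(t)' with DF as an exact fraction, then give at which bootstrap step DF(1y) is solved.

step 1 [1y] zero: DF = P = 9941/10000 ≈ 0.994100
step 2 [2y] zero: DF = P = 4923/5000 ≈ 0.984600
step 3 [3y] bond c/1=1/50: DF=(519383/500000 − 1/50·(0.994100+0.984600))/(1+1/50) = 2449/2500 ≈ 0.979600

1 1 9941/10000
2 2 4923/5000
3 3 2449/2500
DF(1y) is solved at step 1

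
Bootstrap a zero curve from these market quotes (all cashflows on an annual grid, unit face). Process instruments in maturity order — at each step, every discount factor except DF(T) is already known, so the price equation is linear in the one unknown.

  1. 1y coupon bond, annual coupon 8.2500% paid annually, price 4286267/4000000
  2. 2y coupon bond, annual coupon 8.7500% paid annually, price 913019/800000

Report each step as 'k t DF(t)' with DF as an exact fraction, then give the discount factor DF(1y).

step 1 [1y] bond c/1=33/400: DF=(4286267/4000000 − 33/400·(0))/(1+33/400) = 9899/10000 ≈ 0.989900
step 2 [2y] bond c/1=7/80: DF=(913019/800000 − 7/80·(0.989900))/(1+7/80) = 4849/5000 ≈ 0.969800

1 1 9899/10000
2 2 4849/5000
DF(1y) = 9899/10000 ≈ 0.989900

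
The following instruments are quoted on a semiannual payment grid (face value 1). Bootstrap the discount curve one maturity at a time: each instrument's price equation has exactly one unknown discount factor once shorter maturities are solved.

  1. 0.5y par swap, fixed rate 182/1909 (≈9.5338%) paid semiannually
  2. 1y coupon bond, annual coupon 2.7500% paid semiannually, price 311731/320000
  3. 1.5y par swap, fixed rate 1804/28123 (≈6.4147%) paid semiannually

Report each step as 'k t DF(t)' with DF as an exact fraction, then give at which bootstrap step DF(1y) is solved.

1 1/2 1909/2000
2 1 237/250
3 3/2 4549/5000
DF(1y) is solved at step 2

step 1 [0.5y] swap r/2=91/1909: DF=(1 − 91/1909·(0))/(1+91/1909) = 1909/2000 ≈ 0.954500
step 2 [1y] bond c/2=11/800: DF=(311731/320000 − 11/800·(0.954500))/(1+11/800) = 237/250 ≈ 0.948000
step 3 [1.5y] swap r/2=902/28123: DF=(1 − 902/28123·(0.954500+0.948000))/(1+902/28123) = 4549/5000 ≈ 0.909800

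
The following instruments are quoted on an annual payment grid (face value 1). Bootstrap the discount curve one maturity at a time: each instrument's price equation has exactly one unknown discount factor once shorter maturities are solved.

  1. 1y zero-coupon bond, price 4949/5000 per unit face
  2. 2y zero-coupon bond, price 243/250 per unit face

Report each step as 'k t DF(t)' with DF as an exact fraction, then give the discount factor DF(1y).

1 1 4949/5000
2 2 243/250
DF(1y) = 4949/5000 ≈ 0.989800

step 1 [1y] zero: DF = P = 4949/5000 ≈ 0.989800
step 2 [2y] zero: DF = P = 243/250 ≈ 0.972000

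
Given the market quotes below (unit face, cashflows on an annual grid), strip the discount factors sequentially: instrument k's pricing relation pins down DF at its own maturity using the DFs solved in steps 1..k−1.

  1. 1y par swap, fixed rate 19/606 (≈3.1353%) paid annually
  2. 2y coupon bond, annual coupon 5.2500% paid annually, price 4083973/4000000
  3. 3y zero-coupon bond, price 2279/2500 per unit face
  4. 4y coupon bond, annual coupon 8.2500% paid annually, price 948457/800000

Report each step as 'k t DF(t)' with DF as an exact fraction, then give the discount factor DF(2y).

step 1 [1y] swap r/1=19/606: DF=(1 − 19/606·(0))/(1+19/606) = 606/625 ≈ 0.969600
step 2 [2y] bond c/1=21/400: DF=(4083973/4000000 − 21/400·(0.969600))/(1+21/400) = 9217/10000 ≈ 0.921700
step 3 [3y] zero: DF = P = 2279/2500 ≈ 0.911600
step 4 [4y] bond c/1=33/400: DF=(948457/800000 − 33/400·(0.969600+0.921700+0.911600))/(1+33/400) = 551/625 ≈ 0.881600

1 1 606/625
2 2 9217/10000
3 3 2279/2500
4 4 551/625
DF(2y) = 9217/10000 ≈ 0.921700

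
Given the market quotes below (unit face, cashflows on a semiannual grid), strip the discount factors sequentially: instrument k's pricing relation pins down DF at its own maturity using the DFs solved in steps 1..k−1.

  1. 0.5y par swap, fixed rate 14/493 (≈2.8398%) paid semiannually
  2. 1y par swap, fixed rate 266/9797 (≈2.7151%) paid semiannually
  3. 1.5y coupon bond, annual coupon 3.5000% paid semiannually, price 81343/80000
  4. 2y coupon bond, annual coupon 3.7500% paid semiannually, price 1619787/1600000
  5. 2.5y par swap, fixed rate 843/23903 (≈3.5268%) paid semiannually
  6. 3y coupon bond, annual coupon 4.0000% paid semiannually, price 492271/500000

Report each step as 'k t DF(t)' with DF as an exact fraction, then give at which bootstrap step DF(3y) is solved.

1 1/2 493/500
2 1 4867/5000
3 3/2 1207/1250
4 2 9399/10000
5 5/2 9157/10000
6 3 1743/2000
DF(3y) is solved at step 6

step 1 [0.5y] swap r/2=7/493: DF=(1 − 7/493·(0))/(1+7/493) = 493/500 ≈ 0.986000
step 2 [1y] swap r/2=133/9797: DF=(1 − 133/9797·(0.986000))/(1+133/9797) = 4867/5000 ≈ 0.973400
step 3 [1.5y] bond c/2=7/400: DF=(81343/80000 − 7/400·(0.986000+0.973400))/(1+7/400) = 1207/1250 ≈ 0.965600
step 4 [2y] bond c/2=3/160: DF=(1619787/1600000 − 3/160·(0.986000+0.973400+0.965600))/(1+3/160) = 9399/10000 ≈ 0.939900
step 5 [2.5y] swap r/2=843/47806: DF=(1 − 843/47806·(0.986000+0.973400+0.965600+0.939900))/(1+843/47806) = 9157/10000 ≈ 0.915700
step 6 [3y] bond c/2=1/50: DF=(492271/500000 − 1/50·(0.986000+0.973400+0.965600+0.939900+0.915700))/(1+1/50) = 1743/2000 ≈ 0.871500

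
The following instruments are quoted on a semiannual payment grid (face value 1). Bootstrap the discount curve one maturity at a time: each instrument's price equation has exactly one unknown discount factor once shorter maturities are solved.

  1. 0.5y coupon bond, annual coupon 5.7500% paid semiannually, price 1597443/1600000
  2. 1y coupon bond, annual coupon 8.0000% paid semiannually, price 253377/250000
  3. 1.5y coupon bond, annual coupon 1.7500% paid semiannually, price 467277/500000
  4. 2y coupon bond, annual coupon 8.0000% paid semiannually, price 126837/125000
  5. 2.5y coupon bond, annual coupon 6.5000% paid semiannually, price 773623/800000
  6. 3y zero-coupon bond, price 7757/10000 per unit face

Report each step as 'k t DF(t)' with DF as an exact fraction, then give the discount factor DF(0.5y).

step 1 [0.5y] bond c/2=23/800: DF=(1597443/1600000 − 23/800·(0))/(1+23/800) = 1941/2000 ≈ 0.970500
step 2 [1y] bond c/2=1/25: DF=(253377/250000 − 1/25·(0.970500))/(1+1/25) = 2343/2500 ≈ 0.937200
step 3 [1.5y] bond c/2=7/800: DF=(467277/500000 − 7/800·(0.970500+0.937200))/(1+7/800) = 9099/10000 ≈ 0.909900
step 4 [2y] bond c/2=1/25: DF=(126837/125000 − 1/25·(0.970500+0.937200+0.909900))/(1+1/25) = 8673/10000 ≈ 0.867300
step 5 [2.5y] bond c/2=13/400: DF=(773623/800000 − 13/400·(0.970500+0.937200+0.909900+0.867300))/(1+13/400) = 4103/5000 ≈ 0.820600
step 6 [3y] zero: DF = P = 7757/10000 ≈ 0.775700

1 1/2 1941/2000
2 1 2343/2500
3 3/2 9099/10000
4 2 8673/10000
5 5/2 4103/5000
6 3 7757/10000
DF(0.5y) = 1941/2000 ≈ 0.970500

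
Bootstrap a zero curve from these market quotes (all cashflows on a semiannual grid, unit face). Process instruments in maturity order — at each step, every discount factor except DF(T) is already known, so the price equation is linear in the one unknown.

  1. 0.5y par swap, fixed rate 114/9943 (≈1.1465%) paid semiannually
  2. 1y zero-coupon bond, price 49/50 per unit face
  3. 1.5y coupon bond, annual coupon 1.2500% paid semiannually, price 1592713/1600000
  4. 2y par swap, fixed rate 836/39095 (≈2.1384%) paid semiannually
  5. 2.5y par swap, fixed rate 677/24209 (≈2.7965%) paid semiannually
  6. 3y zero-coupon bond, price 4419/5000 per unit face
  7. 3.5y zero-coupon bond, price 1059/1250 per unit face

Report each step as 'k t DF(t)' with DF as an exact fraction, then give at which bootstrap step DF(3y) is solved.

1 1/2 9943/10000
2 1 49/50
3 3/2 977/1000
4 2 4791/5000
5 5/2 9323/10000
6 3 4419/5000
7 7/2 1059/1250
DF(3y) is solved at step 6

step 1 [0.5y] swap r/2=57/9943: DF=(1 − 57/9943·(0))/(1+57/9943) = 9943/10000 ≈ 0.994300
step 2 [1y] zero: DF = P = 49/50 ≈ 0.980000
step 3 [1.5y] bond c/2=1/160: DF=(1592713/1600000 − 1/160·(0.994300+0.980000))/(1+1/160) = 977/1000 ≈ 0.977000
step 4 [2y] swap r/2=418/39095: DF=(1 − 418/39095·(0.994300+0.980000+0.977000))/(1+418/39095) = 4791/5000 ≈ 0.958200
step 5 [2.5y] swap r/2=677/48418: DF=(1 − 677/48418·(0.994300+0.980000+0.977000+0.958200))/(1+677/48418) = 9323/10000 ≈ 0.932300
step 6 [3y] zero: DF = P = 4419/5000 ≈ 0.883800
step 7 [3.5y] zero: DF = P = 1059/1250 ≈ 0.847200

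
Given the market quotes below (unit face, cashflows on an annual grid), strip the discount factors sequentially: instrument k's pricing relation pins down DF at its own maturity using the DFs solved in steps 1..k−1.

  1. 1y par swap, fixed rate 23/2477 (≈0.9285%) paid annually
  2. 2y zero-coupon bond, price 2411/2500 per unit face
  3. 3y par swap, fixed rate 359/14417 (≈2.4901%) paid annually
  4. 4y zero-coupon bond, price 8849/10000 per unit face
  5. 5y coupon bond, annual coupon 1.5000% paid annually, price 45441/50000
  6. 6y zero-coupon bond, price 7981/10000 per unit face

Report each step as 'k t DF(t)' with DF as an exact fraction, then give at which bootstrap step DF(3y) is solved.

step 1 [1y] swap r/1=23/2477: DF=(1 − 23/2477·(0))/(1+23/2477) = 2477/2500 ≈ 0.990800
step 2 [2y] zero: DF = P = 2411/2500 ≈ 0.964400
step 3 [3y] swap r/1=359/14417: DF=(1 − 359/14417·(0.990800+0.964400))/(1+359/14417) = 4641/5000 ≈ 0.928200
step 4 [4y] zero: DF = P = 8849/10000 ≈ 0.884900
step 5 [5y] bond c/1=3/200: DF=(45441/50000 − 3/200·(0.990800+0.964400+0.928200+0.884900))/(1+3/200) = 8397/10000 ≈ 0.839700
step 6 [6y] zero: DF = P = 7981/10000 ≈ 0.798100

1 1 2477/2500
2 2 2411/2500
3 3 4641/5000
4 4 8849/10000
5 5 8397/10000
6 6 7981/10000
DF(3y) is solved at step 3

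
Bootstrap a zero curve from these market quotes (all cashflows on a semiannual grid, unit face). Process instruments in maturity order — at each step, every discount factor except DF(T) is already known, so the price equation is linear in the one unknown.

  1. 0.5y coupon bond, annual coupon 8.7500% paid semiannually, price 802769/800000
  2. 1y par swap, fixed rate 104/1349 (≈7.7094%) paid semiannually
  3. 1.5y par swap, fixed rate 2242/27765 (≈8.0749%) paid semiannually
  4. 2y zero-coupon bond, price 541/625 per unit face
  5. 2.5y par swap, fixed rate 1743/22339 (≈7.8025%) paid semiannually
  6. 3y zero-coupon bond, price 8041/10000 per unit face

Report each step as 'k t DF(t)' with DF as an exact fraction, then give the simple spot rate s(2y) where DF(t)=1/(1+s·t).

1 1/2 4807/5000
2 1 1159/1250
3 3/2 8879/10000
4 2 541/625
5 5/2 8257/10000
6 3 8041/10000
s(2y) = (1/(541/625) − 1)/(2) = 42/541 ≈ 7.7634%

step 1 [0.5y] bond c/2=7/160: DF=(802769/800000 − 7/160·(0))/(1+7/160) = 4807/5000 ≈ 0.961400
step 2 [1y] swap r/2=52/1349: DF=(1 − 52/1349·(0.961400))/(1+52/1349) = 1159/1250 ≈ 0.927200
step 3 [1.5y] swap r/2=1121/27765: DF=(1 − 1121/27765·(0.961400+0.927200))/(1+1121/27765) = 8879/10000 ≈ 0.887900
step 4 [2y] zero: DF = P = 541/625 ≈ 0.865600
step 5 [2.5y] swap r/2=1743/44678: DF=(1 − 1743/44678·(0.961400+0.927200+0.887900+0.865600))/(1+1743/44678) = 8257/10000 ≈ 0.825700
step 6 [3y] zero: DF = P = 8041/10000 ≈ 0.804100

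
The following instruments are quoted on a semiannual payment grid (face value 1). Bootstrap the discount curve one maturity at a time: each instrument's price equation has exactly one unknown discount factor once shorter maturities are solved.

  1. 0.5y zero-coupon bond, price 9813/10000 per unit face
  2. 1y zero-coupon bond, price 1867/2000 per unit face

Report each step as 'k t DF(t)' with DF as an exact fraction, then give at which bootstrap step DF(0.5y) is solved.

1 1/2 9813/10000
2 1 1867/2000
DF(0.5y) is solved at step 1

step 1 [0.5y] zero: DF = P = 9813/10000 ≈ 0.981300
step 2 [1y] zero: DF = P = 1867/2000 ≈ 0.933500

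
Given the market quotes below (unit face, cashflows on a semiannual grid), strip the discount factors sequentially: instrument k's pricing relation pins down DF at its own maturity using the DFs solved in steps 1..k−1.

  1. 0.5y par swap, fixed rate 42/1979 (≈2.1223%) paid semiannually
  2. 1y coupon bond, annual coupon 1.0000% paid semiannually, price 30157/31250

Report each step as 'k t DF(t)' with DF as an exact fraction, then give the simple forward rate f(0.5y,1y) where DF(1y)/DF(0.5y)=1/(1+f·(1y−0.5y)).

1 1/2 1979/2000
2 1 9553/10000
f(0.5y,1y) = ((1979/2000)/(9553/10000) − 1)/(1/2) = 684/9553 ≈ 7.1601%

step 1 [0.5y] swap r/2=21/1979: DF=(1 − 21/1979·(0))/(1+21/1979) = 1979/2000 ≈ 0.989500
step 2 [1y] bond c/2=1/200: DF=(30157/31250 − 1/200·(0.989500))/(1+1/200) = 9553/10000 ≈ 0.955300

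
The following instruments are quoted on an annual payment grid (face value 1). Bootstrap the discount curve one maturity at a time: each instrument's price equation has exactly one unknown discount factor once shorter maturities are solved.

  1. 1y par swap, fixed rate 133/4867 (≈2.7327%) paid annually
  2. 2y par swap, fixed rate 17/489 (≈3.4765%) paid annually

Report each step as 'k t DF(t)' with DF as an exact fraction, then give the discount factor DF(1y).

step 1 [1y] swap r/1=133/4867: DF=(1 − 133/4867·(0))/(1+133/4867) = 4867/5000 ≈ 0.973400
step 2 [2y] swap r/1=17/489: DF=(1 − 17/489·(0.973400))/(1+17/489) = 9337/10000 ≈ 0.933700

1 1 4867/5000
2 2 9337/10000
DF(1y) = 4867/5000 ≈ 0.973400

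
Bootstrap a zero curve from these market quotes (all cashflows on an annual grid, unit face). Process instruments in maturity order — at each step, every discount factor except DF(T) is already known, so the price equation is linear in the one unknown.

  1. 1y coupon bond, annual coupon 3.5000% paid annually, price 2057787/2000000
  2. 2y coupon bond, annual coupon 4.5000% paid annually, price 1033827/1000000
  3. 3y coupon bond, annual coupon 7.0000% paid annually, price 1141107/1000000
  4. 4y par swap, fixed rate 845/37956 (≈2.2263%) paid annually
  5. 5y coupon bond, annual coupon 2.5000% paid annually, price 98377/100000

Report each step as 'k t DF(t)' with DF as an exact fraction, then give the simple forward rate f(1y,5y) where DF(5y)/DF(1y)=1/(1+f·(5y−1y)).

step 1 [1y] bond c/1=7/200: DF=(2057787/2000000 − 7/200·(0))/(1+7/200) = 9941/10000 ≈ 0.994100
step 2 [2y] bond c/1=9/200: DF=(1033827/1000000 − 9/200·(0.994100))/(1+9/200) = 1893/2000 ≈ 0.946500
step 3 [3y] bond c/1=7/100: DF=(1141107/1000000 − 7/100·(0.994100+0.946500))/(1+7/100) = 1879/2000 ≈ 0.939500
step 4 [4y] swap r/1=845/37956: DF=(1 − 845/37956·(0.994100+0.946500+0.939500))/(1+845/37956) = 1831/2000 ≈ 0.915500
step 5 [5y] bond c/1=1/40: DF=(98377/100000 − 1/40·(0.994100+0.946500+0.939500+0.915500))/(1+1/40) = 542/625 ≈ 0.867200

1 1 9941/10000
2 2 1893/2000
3 3 1879/2000
4 4 1831/2000
5 5 542/625
f(1y,5y) = ((9941/10000)/(542/625) − 1)/(4) = 1269/34688 ≈ 3.6583%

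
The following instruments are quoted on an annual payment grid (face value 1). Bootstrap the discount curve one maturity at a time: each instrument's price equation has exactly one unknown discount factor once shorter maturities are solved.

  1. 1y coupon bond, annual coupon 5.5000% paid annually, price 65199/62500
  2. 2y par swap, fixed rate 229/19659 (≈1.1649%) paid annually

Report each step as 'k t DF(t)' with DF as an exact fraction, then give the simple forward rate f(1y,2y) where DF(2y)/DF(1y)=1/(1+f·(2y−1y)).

1 1 618/625
2 2 9771/10000
f(1y,2y) = ((618/625)/(9771/10000) − 1)/(1) = 39/3257 ≈ 1.1974%

step 1 [1y] bond c/1=11/200: DF=(65199/62500 − 11/200·(0))/(1+11/200) = 618/625 ≈ 0.988800
step 2 [2y] swap r/1=229/19659: DF=(1 − 229/19659·(0.988800))/(1+229/19659) = 9771/10000 ≈ 0.977100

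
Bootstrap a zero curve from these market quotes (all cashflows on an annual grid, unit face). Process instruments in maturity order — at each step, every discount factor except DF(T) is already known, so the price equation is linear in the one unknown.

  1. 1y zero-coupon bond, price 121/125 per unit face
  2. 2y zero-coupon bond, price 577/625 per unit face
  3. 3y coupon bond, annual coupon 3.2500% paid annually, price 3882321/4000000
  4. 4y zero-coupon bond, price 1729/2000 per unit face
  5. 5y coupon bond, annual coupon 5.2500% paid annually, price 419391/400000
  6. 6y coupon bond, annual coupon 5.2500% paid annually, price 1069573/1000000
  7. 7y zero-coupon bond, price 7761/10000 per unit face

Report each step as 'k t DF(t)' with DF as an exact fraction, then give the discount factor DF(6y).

step 1 [1y] zero: DF = P = 121/125 ≈ 0.968000
step 2 [2y] zero: DF = P = 577/625 ≈ 0.923200
step 3 [3y] bond c/1=13/400: DF=(3882321/4000000 − 13/400·(0.968000+0.923200))/(1+13/400) = 1761/2000 ≈ 0.880500
step 4 [4y] zero: DF = P = 1729/2000 ≈ 0.864500
step 5 [5y] bond c/1=21/400: DF=(419391/400000 − 21/400·(0.968000+0.923200+0.880500+0.864500))/(1+21/400) = 2037/2500 ≈ 0.814800
step 6 [6y] bond c/1=21/400: DF=(1069573/1000000 − 21/400·(0.968000+0.923200+0.880500+0.864500+0.814800))/(1+21/400) = 3971/5000 ≈ 0.794200
step 7 [7y] zero: DF = P = 7761/10000 ≈ 0.776100

1 1 121/125
2 2 577/625
3 3 1761/2000
4 4 1729/2000
5 5 2037/2500
6 6 3971/5000
7 7 7761/10000
DF(6y) = 3971/5000 ≈ 0.794200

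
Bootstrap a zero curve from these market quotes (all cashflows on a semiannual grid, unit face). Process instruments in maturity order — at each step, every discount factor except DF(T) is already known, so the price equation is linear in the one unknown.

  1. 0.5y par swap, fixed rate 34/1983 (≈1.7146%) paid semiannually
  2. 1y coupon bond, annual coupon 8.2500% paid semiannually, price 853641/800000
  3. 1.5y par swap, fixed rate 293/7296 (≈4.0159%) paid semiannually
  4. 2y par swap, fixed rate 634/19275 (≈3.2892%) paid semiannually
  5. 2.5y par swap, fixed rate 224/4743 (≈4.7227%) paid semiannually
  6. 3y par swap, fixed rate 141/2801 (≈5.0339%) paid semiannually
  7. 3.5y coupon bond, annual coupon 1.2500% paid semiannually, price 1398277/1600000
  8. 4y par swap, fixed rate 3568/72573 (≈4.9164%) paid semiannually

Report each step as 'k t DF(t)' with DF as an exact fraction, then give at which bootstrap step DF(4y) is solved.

1 1/2 1983/2000
2 1 1971/2000
3 3/2 4707/5000
4 2 4683/5000
5 5/2 111/125
6 3 859/1000
7 7/2 8337/10000
8 4 1027/1250
DF(4y) is solved at step 8

step 1 [0.5y] swap r/2=17/1983: DF=(1 − 17/1983·(0))/(1+17/1983) = 1983/2000 ≈ 0.991500
step 2 [1y] bond c/2=33/800: DF=(853641/800000 − 33/800·(0.991500))/(1+33/800) = 1971/2000 ≈ 0.985500
step 3 [1.5y] swap r/2=293/14592: DF=(1 − 293/14592·(0.991500+0.985500))/(1+293/14592) = 4707/5000 ≈ 0.941400
step 4 [2y] swap r/2=317/19275: DF=(1 − 317/19275·(0.991500+0.985500+0.941400))/(1+317/19275) = 4683/5000 ≈ 0.936600
step 5 [2.5y] swap r/2=112/4743: DF=(1 − 112/4743·(0.991500+0.985500+0.941400+0.936600))/(1+112/4743) = 111/125 ≈ 0.888000
step 6 [3y] swap r/2=141/5602: DF=(1 − 141/5602·(0.991500+0.985500+0.941400+0.936600+0.888000))/(1+141/5602) = 859/1000 ≈ 0.859000
step 7 [3.5y] bond c/2=1/160: DF=(1398277/1600000 − 1/160·(0.991500+0.985500+0.941400+0.936600+0.888000+0.859000))/(1+1/160) = 8337/10000 ≈ 0.833700
step 8 [4y] swap r/2=1784/72573: DF=(1 − 1784/72573·(0.991500+0.985500+0.941400+0.936600+0.888000+0.859000+0.833700))/(1+1784/72573) = 1027/1250 ≈ 0.821600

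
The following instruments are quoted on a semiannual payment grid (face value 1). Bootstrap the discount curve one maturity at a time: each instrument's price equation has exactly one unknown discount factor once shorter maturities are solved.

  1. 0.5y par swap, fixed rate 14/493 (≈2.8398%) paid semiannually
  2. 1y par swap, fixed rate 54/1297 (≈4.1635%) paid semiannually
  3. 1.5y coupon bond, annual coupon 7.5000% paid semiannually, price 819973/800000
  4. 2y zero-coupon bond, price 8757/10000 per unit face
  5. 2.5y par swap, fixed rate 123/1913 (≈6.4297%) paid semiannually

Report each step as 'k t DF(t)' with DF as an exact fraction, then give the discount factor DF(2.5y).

step 1 [0.5y] swap r/2=7/493: DF=(1 − 7/493·(0))/(1+7/493) = 493/500 ≈ 0.986000
step 2 [1y] swap r/2=27/1297: DF=(1 − 27/1297·(0.986000))/(1+27/1297) = 1919/2000 ≈ 0.959500
step 3 [1.5y] bond c/2=3/80: DF=(819973/800000 − 3/80·(0.986000+0.959500))/(1+3/80) = 1147/1250 ≈ 0.917600
step 4 [2y] zero: DF = P = 8757/10000 ≈ 0.875700
step 5 [2.5y] swap r/2=123/3826: DF=(1 − 123/3826·(0.986000+0.959500+0.917600+0.875700))/(1+123/3826) = 2131/2500 ≈ 0.852400

1 1/2 493/500
2 1 1919/2000
3 3/2 1147/1250
4 2 8757/10000
5 5/2 2131/2500
DF(2.5y) = 2131/2500 ≈ 0.852400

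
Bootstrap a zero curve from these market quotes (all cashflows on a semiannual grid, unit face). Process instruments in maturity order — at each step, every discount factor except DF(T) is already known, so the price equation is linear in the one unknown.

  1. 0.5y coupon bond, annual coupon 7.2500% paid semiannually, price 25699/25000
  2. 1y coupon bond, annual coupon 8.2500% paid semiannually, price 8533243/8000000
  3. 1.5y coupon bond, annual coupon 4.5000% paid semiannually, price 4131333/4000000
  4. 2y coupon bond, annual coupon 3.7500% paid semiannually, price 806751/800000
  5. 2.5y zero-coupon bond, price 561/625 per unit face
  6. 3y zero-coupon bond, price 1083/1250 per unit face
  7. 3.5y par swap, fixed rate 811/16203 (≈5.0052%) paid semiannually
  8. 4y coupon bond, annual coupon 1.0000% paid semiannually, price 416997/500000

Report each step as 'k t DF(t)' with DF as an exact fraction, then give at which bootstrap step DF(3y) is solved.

step 1 [0.5y] bond c/2=29/800: DF=(25699/25000 − 29/800·(0))/(1+29/800) = 124/125 ≈ 0.992000
step 2 [1y] bond c/2=33/800: DF=(8533243/8000000 − 33/800·(0.992000))/(1+33/800) = 9851/10000 ≈ 0.985100
step 3 [1.5y] bond c/2=9/400: DF=(4131333/4000000 − 9/400·(0.992000+0.985100))/(1+9/400) = 4833/5000 ≈ 0.966600
step 4 [2y] bond c/2=3/160: DF=(806751/800000 − 3/160·(0.992000+0.985100+0.966600))/(1+3/160) = 9357/10000 ≈ 0.935700
step 5 [2.5y] zero: DF = P = 561/625 ≈ 0.897600
step 6 [3y] zero: DF = P = 1083/1250 ≈ 0.866400
step 7 [3.5y] swap r/2=811/32406: DF=(1 − 811/32406·(0.992000+0.985100+0.966600+0.935700+0.897600+0.866400))/(1+811/32406) = 4189/5000 ≈ 0.837800
step 8 [4y] bond c/2=1/200: DF=(416997/500000 − 1/200·(0.992000+0.985100+0.966600+0.935700+0.897600+0.866400+0.837800))/(1+1/200) = 997/1250 ≈ 0.797600

1 1/2 124/125
2 1 9851/10000
3 3/2 4833/5000
4 2 9357/10000
5 5/2 561/625
6 3 1083/1250
7 7/2 4189/5000
8 4 997/1250
DF(3y) is solved at step 6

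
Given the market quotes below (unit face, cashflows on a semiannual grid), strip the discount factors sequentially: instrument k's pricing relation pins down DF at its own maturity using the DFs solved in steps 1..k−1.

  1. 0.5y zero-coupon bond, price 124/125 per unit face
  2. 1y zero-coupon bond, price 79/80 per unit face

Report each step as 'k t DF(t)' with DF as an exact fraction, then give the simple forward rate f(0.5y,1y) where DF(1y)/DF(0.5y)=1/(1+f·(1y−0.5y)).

step 1 [0.5y] zero: DF = P = 124/125 ≈ 0.992000
step 2 [1y] zero: DF = P = 79/80 ≈ 0.987500

1 1/2 124/125
2 1 79/80
f(0.5y,1y) = ((124/125)/(79/80) − 1)/(1/2) = 18/1975 ≈ 0.9114%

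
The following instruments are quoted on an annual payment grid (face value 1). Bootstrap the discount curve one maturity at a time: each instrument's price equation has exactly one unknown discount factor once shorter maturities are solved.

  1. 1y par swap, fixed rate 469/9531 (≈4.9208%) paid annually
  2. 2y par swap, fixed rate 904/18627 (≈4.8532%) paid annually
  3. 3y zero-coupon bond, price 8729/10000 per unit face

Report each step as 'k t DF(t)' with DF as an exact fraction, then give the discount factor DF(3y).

1 1 9531/10000
2 2 1137/1250
3 3 8729/10000
DF(3y) = 8729/10000 ≈ 0.872900

step 1 [1y] swap r/1=469/9531: DF=(1 − 469/9531·(0))/(1+469/9531) = 9531/10000 ≈ 0.953100
step 2 [2y] swap r/1=904/18627: DF=(1 − 904/18627·(0.953100))/(1+904/18627) = 1137/1250 ≈ 0.909600
step 3 [3y] zero: DF = P = 8729/10000 ≈ 0.872900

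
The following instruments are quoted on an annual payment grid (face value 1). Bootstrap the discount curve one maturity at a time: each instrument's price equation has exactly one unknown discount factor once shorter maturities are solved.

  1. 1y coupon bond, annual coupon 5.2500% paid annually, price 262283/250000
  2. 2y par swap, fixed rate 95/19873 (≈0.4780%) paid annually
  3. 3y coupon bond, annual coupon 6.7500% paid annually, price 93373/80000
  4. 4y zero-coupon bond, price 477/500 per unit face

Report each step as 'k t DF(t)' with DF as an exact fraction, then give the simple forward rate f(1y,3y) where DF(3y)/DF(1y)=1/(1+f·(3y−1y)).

1 1 623/625
2 2 1981/2000
3 3 9677/10000
4 4 477/500
f(1y,3y) = ((623/625)/(9677/10000) − 1)/(2) = 291/19354 ≈ 1.5036%

step 1 [1y] bond c/1=21/400: DF=(262283/250000 − 21/400·(0))/(1+21/400) = 623/625 ≈ 0.996800
step 2 [2y] swap r/1=95/19873: DF=(1 − 95/19873·(0.996800))/(1+95/19873) = 1981/2000 ≈ 0.990500
step 3 [3y] bond c/1=27/400: DF=(93373/80000 − 27/400·(0.996800+0.990500))/(1+27/400) = 9677/10000 ≈ 0.967700
step 4 [4y] zero: DF = P = 477/500 ≈ 0.954000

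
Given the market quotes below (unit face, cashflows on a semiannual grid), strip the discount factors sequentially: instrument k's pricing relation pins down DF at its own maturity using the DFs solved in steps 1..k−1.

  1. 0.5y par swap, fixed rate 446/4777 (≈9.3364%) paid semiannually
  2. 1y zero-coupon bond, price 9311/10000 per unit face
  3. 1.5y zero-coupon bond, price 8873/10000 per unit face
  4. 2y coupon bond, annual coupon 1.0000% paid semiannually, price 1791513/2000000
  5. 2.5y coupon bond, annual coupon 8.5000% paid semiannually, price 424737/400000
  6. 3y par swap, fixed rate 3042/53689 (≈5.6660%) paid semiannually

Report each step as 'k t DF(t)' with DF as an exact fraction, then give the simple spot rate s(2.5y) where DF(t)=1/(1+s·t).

step 1 [0.5y] swap r/2=223/4777: DF=(1 − 223/4777·(0))/(1+223/4777) = 4777/5000 ≈ 0.955400
step 2 [1y] zero: DF = P = 9311/10000 ≈ 0.931100
step 3 [1.5y] zero: DF = P = 8873/10000 ≈ 0.887300
step 4 [2y] bond c/2=1/200: DF=(1791513/2000000 − 1/200·(0.955400+0.931100+0.887300))/(1+1/200) = 351/400 ≈ 0.877500
step 5 [2.5y] bond c/2=17/400: DF=(424737/400000 − 17/400·(0.955400+0.931100+0.887300+0.877500))/(1+17/400) = 8697/10000 ≈ 0.869700
step 6 [3y] swap r/2=1521/53689: DF=(1 − 1521/53689·(0.955400+0.931100+0.887300+0.877500+0.869700))/(1+1521/53689) = 8479/10000 ≈ 0.847900

1 1/2 4777/5000
2 1 9311/10000
3 3/2 8873/10000
4 2 351/400
5 5/2 8697/10000
6 3 8479/10000
s(2.5y) = (1/(8697/10000) − 1)/(5/2) = 2606/43485 ≈ 5.9929%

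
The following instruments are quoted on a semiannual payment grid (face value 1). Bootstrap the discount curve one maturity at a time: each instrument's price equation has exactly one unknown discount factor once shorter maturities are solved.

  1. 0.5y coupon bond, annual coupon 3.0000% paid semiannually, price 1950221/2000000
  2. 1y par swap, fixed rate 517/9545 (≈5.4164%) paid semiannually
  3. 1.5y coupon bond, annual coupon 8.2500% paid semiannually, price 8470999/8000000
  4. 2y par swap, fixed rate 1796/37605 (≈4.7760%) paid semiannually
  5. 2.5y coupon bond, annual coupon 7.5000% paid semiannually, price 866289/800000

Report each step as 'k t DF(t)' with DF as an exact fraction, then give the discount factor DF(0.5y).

1 1/2 9607/10000
2 1 9483/10000
3 3/2 9413/10000
4 2 4551/5000
5 5/2 4539/5000
DF(0.5y) = 9607/10000 ≈ 0.960700

step 1 [0.5y] bond c/2=3/200: DF=(1950221/2000000 − 3/200·(0))/(1+3/200) = 9607/10000 ≈ 0.960700
step 2 [1y] swap r/2=517/19090: DF=(1 − 517/19090·(0.960700))/(1+517/19090) = 9483/10000 ≈ 0.948300
step 3 [1.5y] bond c/2=33/800: DF=(8470999/8000000 − 33/800·(0.960700+0.948300))/(1+33/800) = 9413/10000 ≈ 0.941300
step 4 [2y] swap r/2=898/37605: DF=(1 − 898/37605·(0.960700+0.948300+0.941300))/(1+898/37605) = 4551/5000 ≈ 0.910200
step 5 [2.5y] bond c/2=3/80: DF=(866289/800000 − 3/80·(0.960700+0.948300+0.941300+0.910200))/(1+3/80) = 4539/5000 ≈ 0.907800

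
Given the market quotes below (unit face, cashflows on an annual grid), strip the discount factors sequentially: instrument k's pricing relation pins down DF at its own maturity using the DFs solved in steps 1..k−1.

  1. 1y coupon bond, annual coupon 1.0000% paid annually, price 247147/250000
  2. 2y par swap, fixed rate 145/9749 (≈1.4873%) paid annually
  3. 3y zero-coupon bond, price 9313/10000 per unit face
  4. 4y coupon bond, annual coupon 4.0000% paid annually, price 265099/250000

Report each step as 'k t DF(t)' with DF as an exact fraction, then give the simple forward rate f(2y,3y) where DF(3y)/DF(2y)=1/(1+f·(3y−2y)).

1 1 2447/2500
2 2 971/1000
3 3 9313/10000
4 4 568/625
f(2y,3y) = ((971/1000)/(9313/10000) − 1)/(1) = 397/9313 ≈ 4.2629%

step 1 [1y] bond c/1=1/100: DF=(247147/250000 − 1/100·(0))/(1+1/100) = 2447/2500 ≈ 0.978800
step 2 [2y] swap r/1=145/9749: DF=(1 − 145/9749·(0.978800))/(1+145/9749) = 971/1000 ≈ 0.971000
step 3 [3y] zero: DF = P = 9313/10000 ≈ 0.931300
step 4 [4y] bond c/1=1/25: DF=(265099/250000 − 1/25·(0.978800+0.971000+0.931300))/(1+1/25) = 568/625 ≈ 0.908800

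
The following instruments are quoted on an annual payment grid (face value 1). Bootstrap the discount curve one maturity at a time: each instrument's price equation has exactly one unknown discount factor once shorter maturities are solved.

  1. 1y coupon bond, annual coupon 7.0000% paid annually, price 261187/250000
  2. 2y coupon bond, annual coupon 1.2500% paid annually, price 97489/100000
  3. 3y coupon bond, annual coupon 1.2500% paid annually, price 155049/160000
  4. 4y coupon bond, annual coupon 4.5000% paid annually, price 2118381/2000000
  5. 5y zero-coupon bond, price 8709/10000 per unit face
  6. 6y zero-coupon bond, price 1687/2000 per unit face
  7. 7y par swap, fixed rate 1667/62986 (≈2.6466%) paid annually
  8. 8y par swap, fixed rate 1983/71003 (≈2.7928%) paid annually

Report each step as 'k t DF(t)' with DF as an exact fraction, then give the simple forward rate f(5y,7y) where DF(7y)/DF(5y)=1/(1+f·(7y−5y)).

step 1 [1y] bond c/1=7/100: DF=(261187/250000 − 7/100·(0))/(1+7/100) = 2441/2500 ≈ 0.976400
step 2 [2y] bond c/1=1/80: DF=(97489/100000 − 1/80·(0.976400))/(1+1/80) = 2377/2500 ≈ 0.950800
step 3 [3y] bond c/1=1/80: DF=(155049/160000 − 1/80·(0.976400+0.950800))/(1+1/80) = 9333/10000 ≈ 0.933300
step 4 [4y] bond c/1=9/200: DF=(2118381/2000000 − 9/200·(0.976400+0.950800+0.933300))/(1+9/200) = 1113/1250 ≈ 0.890400
step 5 [5y] zero: DF = P = 8709/10000 ≈ 0.870900
step 6 [6y] zero: DF = P = 1687/2000 ≈ 0.843500
step 7 [7y] swap r/1=1667/62986: DF=(1 − 1667/62986·(0.976400+0.950800+0.933300+0.890400+0.870900+0.843500))/(1+1667/62986) = 8333/10000 ≈ 0.833300
step 8 [8y] swap r/1=1983/71003: DF=(1 − 1983/71003·(0.976400+0.950800+0.933300+0.890400+0.870900+0.843500+0.833300))/(1+1983/71003) = 8017/10000 ≈ 0.801700

1 1 2441/2500
2 2 2377/2500
3 3 9333/10000
4 4 1113/1250
5 5 8709/10000
6 6 1687/2000
7 7 8333/10000
8 8 8017/10000
f(5y,7y) = ((8709/10000)/(8333/10000) − 1)/(2) = 188/8333 ≈ 2.2561%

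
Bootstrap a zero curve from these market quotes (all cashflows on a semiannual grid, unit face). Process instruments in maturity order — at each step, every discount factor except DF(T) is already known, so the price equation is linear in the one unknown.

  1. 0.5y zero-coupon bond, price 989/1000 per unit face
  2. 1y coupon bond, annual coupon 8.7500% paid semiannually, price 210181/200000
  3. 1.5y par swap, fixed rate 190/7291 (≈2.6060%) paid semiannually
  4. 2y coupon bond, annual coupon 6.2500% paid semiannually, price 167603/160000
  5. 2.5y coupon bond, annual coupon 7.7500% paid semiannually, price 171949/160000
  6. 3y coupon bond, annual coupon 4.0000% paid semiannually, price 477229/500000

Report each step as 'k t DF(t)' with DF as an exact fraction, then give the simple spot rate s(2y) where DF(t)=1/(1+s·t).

step 1 [0.5y] zero: DF = P = 989/1000 ≈ 0.989000
step 2 [1y] bond c/2=7/160: DF=(210181/200000 − 7/160·(0.989000))/(1+7/160) = 4827/5000 ≈ 0.965400
step 3 [1.5y] swap r/2=95/7291: DF=(1 − 95/7291·(0.989000+0.965400))/(1+95/7291) = 481/500 ≈ 0.962000
step 4 [2y] bond c/2=1/32: DF=(167603/160000 − 1/32·(0.989000+0.965400+0.962000))/(1+1/32) = 4637/5000 ≈ 0.927400
step 5 [2.5y] bond c/2=31/800: DF=(171949/160000 − 31/800·(0.989000+0.965400+0.962000+0.927400))/(1+31/800) = 557/625 ≈ 0.891200
step 6 [3y] bond c/2=1/50: DF=(477229/500000 − 1/50·(0.989000+0.965400+0.962000+0.927400+0.891200))/(1+1/50) = 8429/10000 ≈ 0.842900

1 1/2 989/1000
2 1 4827/5000
3 3/2 481/500
4 2 4637/5000
5 5/2 557/625
6 3 8429/10000
s(2y) = (1/(4637/5000) − 1)/(2) = 363/9274 ≈ 3.9142%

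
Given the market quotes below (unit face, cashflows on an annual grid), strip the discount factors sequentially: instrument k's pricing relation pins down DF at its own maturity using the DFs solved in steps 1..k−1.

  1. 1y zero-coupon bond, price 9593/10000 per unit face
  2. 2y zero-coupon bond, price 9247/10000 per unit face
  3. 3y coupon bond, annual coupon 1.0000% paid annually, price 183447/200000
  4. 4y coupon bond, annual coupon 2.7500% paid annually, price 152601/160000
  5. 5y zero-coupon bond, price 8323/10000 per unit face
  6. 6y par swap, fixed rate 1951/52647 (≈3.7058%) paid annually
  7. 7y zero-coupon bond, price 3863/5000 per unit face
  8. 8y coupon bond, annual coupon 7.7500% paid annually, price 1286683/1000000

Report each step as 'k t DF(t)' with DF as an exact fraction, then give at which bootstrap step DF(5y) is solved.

step 1 [1y] zero: DF = P = 9593/10000 ≈ 0.959300
step 2 [2y] zero: DF = P = 9247/10000 ≈ 0.924700
step 3 [3y] bond c/1=1/100: DF=(183447/200000 − 1/100·(0.959300+0.924700))/(1+1/100) = 1779/2000 ≈ 0.889500
step 4 [4y] bond c/1=11/400: DF=(152601/160000 − 11/400·(0.959300+0.924700+0.889500))/(1+11/400) = 427/500 ≈ 0.854000
step 5 [5y] zero: DF = P = 8323/10000 ≈ 0.832300
step 6 [6y] swap r/1=1951/52647: DF=(1 − 1951/52647·(0.959300+0.924700+0.889500+0.854000+0.832300))/(1+1951/52647) = 8049/10000 ≈ 0.804900
step 7 [7y] zero: DF = P = 3863/5000 ≈ 0.772600
step 8 [8y] bond c/1=31/400: DF=(1286683/1000000 − 31/400·(0.959300+0.924700+0.889500+0.854000+0.832300+0.804900+0.772600))/(1+31/400) = 7599/10000 ≈ 0.759900

1 1 9593/10000
2 2 9247/10000
3 3 1779/2000
4 4 427/500
5 5 8323/10000
6 6 8049/10000
7 7 3863/5000
8 8 7599/10000
DF(5y) is solved at step 5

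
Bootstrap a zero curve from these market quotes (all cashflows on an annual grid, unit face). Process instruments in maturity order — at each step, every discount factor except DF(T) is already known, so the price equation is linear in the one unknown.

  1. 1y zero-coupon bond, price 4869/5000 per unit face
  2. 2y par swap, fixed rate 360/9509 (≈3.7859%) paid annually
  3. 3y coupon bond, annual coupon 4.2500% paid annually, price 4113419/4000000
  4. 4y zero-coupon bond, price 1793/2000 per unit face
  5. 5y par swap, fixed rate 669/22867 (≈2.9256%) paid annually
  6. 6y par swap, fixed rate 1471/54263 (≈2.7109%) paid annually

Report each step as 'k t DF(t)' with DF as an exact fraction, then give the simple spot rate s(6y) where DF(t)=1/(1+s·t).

step 1 [1y] zero: DF = P = 4869/5000 ≈ 0.973800
step 2 [2y] swap r/1=360/9509: DF=(1 − 360/9509·(0.973800))/(1+360/9509) = 116/125 ≈ 0.928000
step 3 [3y] bond c/1=17/400: DF=(4113419/4000000 − 17/400·(0.973800+0.928000))/(1+17/400) = 9089/10000 ≈ 0.908900
step 4 [4y] zero: DF = P = 1793/2000 ≈ 0.896500
step 5 [5y] swap r/1=669/22867: DF=(1 − 669/22867·(0.973800+0.928000+0.908900+0.896500))/(1+669/22867) = 4331/5000 ≈ 0.866200
step 6 [6y] swap r/1=1471/54263: DF=(1 − 1471/54263·(0.973800+0.928000+0.908900+0.896500+0.866200))/(1+1471/54263) = 8529/10000 ≈ 0.852900

1 1 4869/5000
2 2 116/125
3 3 9089/10000
4 4 1793/2000
5 5 4331/5000
6 6 8529/10000
s(6y) = (1/(8529/10000) − 1)/(6) = 1471/51174 ≈ 2.8745%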